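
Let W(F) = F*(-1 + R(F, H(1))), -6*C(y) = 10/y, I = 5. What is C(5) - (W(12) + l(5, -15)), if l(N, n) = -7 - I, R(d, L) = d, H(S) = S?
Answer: -361/3 ≈ -120.33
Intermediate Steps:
C(y) = -5/(3*y)
W(F) = F*(-1 + F)
l(N, n) = -12 (l(N, n) = -7 - 1*5 = -7 - 5 = -12)
C(5) - (W(12) + l(5, -15)) = -5/3/5 - (12*(-1 + 12) - 12) = -5/3*⅕ - (12*11 - 12) = -⅓ - (132 - 12) = -⅓ - 1*120 = -⅓ - 120 = -361/3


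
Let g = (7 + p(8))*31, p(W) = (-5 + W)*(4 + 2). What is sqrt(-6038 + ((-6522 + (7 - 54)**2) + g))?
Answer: 6*I*sqrt(266) ≈ 97.857*I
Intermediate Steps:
p(W) = -30 + 6*W (p(W) = (-5 + W)*6 = -30 + 6*W)
g = 775 (g = (7 + (-30 + 6*8))*31 = (7 + (-30 + 48))*31 = (7 + 18)*31 = 25*31 = 775)
sqrt(-6038 + ((-6522 + (7 - 54)**2) + g)) = sqrt(-6038 + ((-6522 + (7 - 54)**2) + 775)) = sqrt(-6038 + ((-6522 + (-47)**2) + 775)) = sqrt(-6038 + ((-6522 + 2209) + 775)) = sqrt(-6038 + (-4313 + 775)) = sqrt(-6038 - 3538) = sqrt(-9576) = 6*I*sqrt(266)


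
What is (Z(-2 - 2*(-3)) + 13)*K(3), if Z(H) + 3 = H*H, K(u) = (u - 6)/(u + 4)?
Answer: -78/7 ≈ -11.143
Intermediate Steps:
K(u) = (-6 + u)/(4 + u)
Z(H) = -3 + H² (Z(H) = -3 + H*H = -3 + H²)
(Z(-2 - 2*(-3)) + 13)*K(3) = ((-3 + (-2 - 2*(-3))²) + 13)*((-6 + 3)/(4 + 3)) = ((-3 + (-2 + 6)²) + 13)*(-3/7) = ((-3 + 4²) + 13)*((⅐)*(-3)) = ((-3 + 16) + 13)*(-3/7) = (13 + 13)*(-3/7) = 26*(-3/7) = -78/7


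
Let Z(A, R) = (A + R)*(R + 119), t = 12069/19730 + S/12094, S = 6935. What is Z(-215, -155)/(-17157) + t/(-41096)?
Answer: -10885182449161171/14020280659027720 ≈ -0.77639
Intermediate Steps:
t = 70697509/59653655 (t = 12069/19730 + 6935/12094 = 70697509/59653655 ≈ 1.1851)
Z(A, R) = (119 + R)*(A + R) (Z(A, R) = (A + R)*(119 + R) = (119 + R)*(A + R))
Z(-215, -155)/(-17157) + t/(-41096) = ((-155)**2 + 119*(-215) + 119*(-155) - 215*(-155))/(-17157) + (70697509/59653655)/(-41096) = (24025 - 25585 - 18445 + 33325)*(-1/17157) + (70697509/59653655)*(-1/41096) = 13320*(-1/17157) - 70697509/2451526605880 = -4440/5719 - 70697509/2451526605880 = -10885182449161171/14020280659027720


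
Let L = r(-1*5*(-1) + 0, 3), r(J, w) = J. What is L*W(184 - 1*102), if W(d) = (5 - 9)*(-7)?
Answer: 140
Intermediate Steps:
W(d) = 28 (W(d) = -4*(-7) = 28)
L = 5 (L = -1*5*(-1) + 0 = -5*(-1) + 0 = 5 + 0 = 5)
L*W(184 - 1*102) = 5*28 = 140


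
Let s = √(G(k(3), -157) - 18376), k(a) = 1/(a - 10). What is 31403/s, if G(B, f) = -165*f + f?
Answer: 31403*√1843/3686 ≈ 365.75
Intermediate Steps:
k(a) = 1/(-10 + a)
G(B, f) = -164*f
s = 2*√1843 (s = √(-164*(-157) - 18376) = √(25748 - 18376) = √7372 = 2*√1843 ≈ 85.860)
31403/s = 31403/((2*√1843)) = 31403*(√1843/3686) = 31403*√1843/3686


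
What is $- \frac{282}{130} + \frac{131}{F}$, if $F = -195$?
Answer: $- \frac{554}{195} \approx -2.841$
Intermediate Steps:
$- \frac{282}{130} + \frac{131}{F} = - \frac{282}{130} + \frac{131}{-195} = \left(-282\right) \frac{1}{130} + 131 \left(- \frac{1}{195}\right) = - \frac{141}{65} - \frac{131}{195} = - \frac{554}{195}$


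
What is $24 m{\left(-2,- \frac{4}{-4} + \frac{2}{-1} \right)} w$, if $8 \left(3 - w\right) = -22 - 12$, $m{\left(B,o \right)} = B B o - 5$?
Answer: $-1566$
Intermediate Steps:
$m{\left(B,o \right)} = -5 + o B^{2}$ ($m{\left(B,o \right)} = B^{2} o - 5 = o B^{2} - 5 = -5 + o B^{2}$)
$w = \frac{29}{4}$ ($w = 3 - \frac{-22 - 12}{8} = 3 - - \frac{17}{4} = 3 + \frac{17}{4} = \frac{29}{4} \approx 7.25$)
$24 m{\left(-2,- \frac{4}{-4} + \frac{2}{-1} \right)} w = 24 \left(-5 + \left(- \frac{4}{-4} + \frac{2}{-1}\right) \left(-2\right)^{2}\right) \frac{29}{4} = 24 \left(-5 + \left(\left(-4\right) \left(- \frac{1}{4}\right) + 2 \left(-1\right)\right) 4\right) \frac{29}{4} = 24 \left(-5 + \left(1 - 2\right) 4\right) \frac{29}{4} = 24 \left(-5 - 4\right) \frac{29}{4} = 24 \left(-9\right) \frac{29}{4} = \left(-216\right) \frac{29}{4} = -1566$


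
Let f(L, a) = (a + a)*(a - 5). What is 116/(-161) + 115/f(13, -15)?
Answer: -10217/19320 ≈ -0.52883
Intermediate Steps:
f(L, a) = 2*a*(-5 + a) (f(L, a) = (2*a)*(-5 + a) = 2*a*(-5 + a))
116/(-161) + 115/f(13, -15) = 116/(-161) + 115/((2*(-15)*(-5 - 15))) = 116*(-1/161) + 115/((2*(-15)*(-20))) = -116/161 + 115/600 = -116/161 + 115*(1/600) = -116/161 + 23/120 = -10217/19320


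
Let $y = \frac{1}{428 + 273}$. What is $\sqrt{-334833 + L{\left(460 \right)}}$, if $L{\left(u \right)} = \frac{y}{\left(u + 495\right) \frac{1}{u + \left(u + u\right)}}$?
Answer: $\frac{3 i \sqrt{666942683066773}}{133891} \approx 578.65 i$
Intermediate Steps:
$y = \frac{1}{701} \approx 0.0014265$
$L{\left(u \right)} = \frac{3 u}{701 \left(495 + u\right)}$ ($L{\left(u \right)} = \frac{1}{701 \frac{u + 495}{u + \left(u + u\right)}} = \frac{1}{701 \frac{495 + u}{u + 2 u}} = \frac{1}{701 \frac{495 + u}{3 u}} = \frac{3 u \frac{1}{495 + u}}{701} = \frac{3 u}{701 \left(495 + u\right)}$)
$\sqrt{-334833 + L{\left(460 \right)}} = \sqrt{-334833 + \frac{3}{701} \cdot 460 \frac{1}{495 + 460}} = \sqrt{-334833 + \frac{3}{701} \cdot 460 \cdot \frac{1}{955}} = \sqrt{-334833 + \frac{276}{133891}} = \sqrt{- \frac{44831124927}{133891}} = \frac{3 i \sqrt{666942683066773}}{133891}$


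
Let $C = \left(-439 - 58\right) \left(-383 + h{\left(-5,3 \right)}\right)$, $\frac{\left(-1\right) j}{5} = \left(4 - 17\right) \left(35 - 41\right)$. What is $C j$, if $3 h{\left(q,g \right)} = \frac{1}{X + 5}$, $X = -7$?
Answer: $-74269195$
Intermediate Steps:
$j = -390$ ($j = - 5 \left(4 - 17\right) \left(35 - 41\right) = - 5 \left(\left(-13\right) \left(-6\right)\right) = \left(-5\right) 78 = -390$)
$h{\left(q,g \right)} = - \frac{1}{6}$ ($h{\left(q,g \right)} = \frac{1}{3 \left(-7 + 5\right)} = \frac{1}{3 \left(-2\right)} = \frac{1}{3} \left(- \frac{1}{2}\right) = - \frac{1}{6}$)
$C = \frac{1142603}{6}$ ($C = \left(-439 - 58\right) \left(-383 - \frac{1}{6}\right) = \left(-497\right) \left(- \frac{2299}{6}\right) = \frac{1142603}{6} \approx 1.9043 \cdot 10^{5}$)
$C j = \frac{1142603}{6} \left(-390\right) = -74269195$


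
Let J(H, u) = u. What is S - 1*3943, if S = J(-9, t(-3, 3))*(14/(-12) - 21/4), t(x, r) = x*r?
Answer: -15541/4 ≈ -3885.3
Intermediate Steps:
t(x, r) = r*x
S = 231/4 (S = (3*(-3))*(14/(-12) - 21/4) = -9*(14*(-1/12) - 21*1/4) = -9*(-7/6 - 21/4) = -9*(-77/12) = 231/4 ≈ 57.750)
S - 1*3943 = 231/4 - 1*3943 = 231/4 - 3943 = -15541/4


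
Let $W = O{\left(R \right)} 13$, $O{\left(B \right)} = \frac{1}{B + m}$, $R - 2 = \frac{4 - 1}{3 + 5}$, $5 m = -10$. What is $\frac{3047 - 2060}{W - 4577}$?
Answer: $- \frac{2961}{13627} \approx -0.21729$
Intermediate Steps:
$m = -2$ ($m = \frac{1}{5} \left(-10\right) = -2$)
$R = \frac{19}{8}$ ($R = 2 + \frac{4 - 1}{3 + 5} = 2 + \frac{3}{8} = \frac{19}{8} \approx 2.375$)
$O{\left(B \right)} = \frac{1}{-2 + B}$ ($O{\left(B \right)} = \frac{1}{B - 2} = \frac{1}{-2 + B}$)
$W = \frac{104}{3}$ ($W = \frac{1}{-2 + \frac{19}{8}} \cdot 13 = \frac{1}{\frac{3}{8}} \cdot 13 = \frac{8}{3} \cdot 13 = \frac{104}{3} \approx 34.667$)
$\frac{3047 - 2060}{W - 4577} = \frac{3047 - 2060}{\frac{104}{3} - 4577} = \frac{987}{- \frac{13627}{3}} = 987 \left(- \frac{3}{13627}\right) = - \frac{2961}{13627}$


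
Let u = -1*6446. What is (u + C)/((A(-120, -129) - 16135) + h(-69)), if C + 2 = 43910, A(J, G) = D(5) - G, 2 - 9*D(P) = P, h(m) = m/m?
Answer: -56193/24008 ≈ -2.3406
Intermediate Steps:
h(m) = 1
D(P) = 2/9 - P/9
A(J, G) = -⅓ - G (A(J, G) = (2/9 - ⅑*5) - G = (2/9 - 5/9) - G = -⅓ - G)
C = 43908 (C = -2 + 43910 = 43908)
u = -6446
(u + C)/((A(-120, -129) - 16135) + h(-69)) = (-6446 + 43908)/(((-⅓ - 1*(-129)) - 16135) + 1) = 37462/(((-⅓ + 129) - 16135) + 1) = 37462/((386/3 - 16135) + 1) = 37462/(-48019/3 + 1) = 37462/(-48016/3) = 37462*(-3/48016) = -56193/24008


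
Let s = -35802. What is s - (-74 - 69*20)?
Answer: -34348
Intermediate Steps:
s - (-74 - 69*20) = -35802 - (-74 - 69*20) = -35802 - (-74 - 1380) = -35802 - 1*(-1454) = -35802 + 1454 = -34348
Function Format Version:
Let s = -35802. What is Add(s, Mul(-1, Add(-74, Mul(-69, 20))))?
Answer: -34348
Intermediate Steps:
Add(s, Mul(-1, Add(-74, Mul(-69, 20)))) = Add(-35802, Mul(-1, Add(-74, Mul(-69, 20)))) = Add(-35802, Mul(-1, Add(-74, -1380))) = Add(-35802, Mul(-1, -1454)) = Add(-35802, 1454) = -34348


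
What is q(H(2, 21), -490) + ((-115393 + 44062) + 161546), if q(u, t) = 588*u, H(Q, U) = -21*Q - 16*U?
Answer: -132049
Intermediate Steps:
q(H(2, 21), -490) + ((-115393 + 44062) + 161546) = 588*(-21*2 - 16*21) + ((-115393 + 44062) + 161546) = 588*(-42 - 336) + (-71331 + 161546) = 588*(-378) + 90215 = -222264 + 90215 = -132049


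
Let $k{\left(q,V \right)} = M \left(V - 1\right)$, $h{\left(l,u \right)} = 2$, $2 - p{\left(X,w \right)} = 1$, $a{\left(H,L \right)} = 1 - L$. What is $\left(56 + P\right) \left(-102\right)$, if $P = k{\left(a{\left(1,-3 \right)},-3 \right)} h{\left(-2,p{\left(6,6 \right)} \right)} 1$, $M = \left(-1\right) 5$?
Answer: $-9792$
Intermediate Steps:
$M = -5$
$p{\left(X,w \right)} = 1$ ($p{\left(X,w \right)} = 2 - 1 = 1$)
$k{\left(q,V \right)} = 5 - 5 V$ ($k{\left(q,V \right)} = - 5 \left(V - 1\right) = - 5 \left(-1 + V\right) = 5 - 5 V$)
$P = 40$ ($P = \left(5 - -15\right) 2 \cdot 1 = \left(5 + 15\right) 2 \cdot 1 = 20 \cdot 2 \cdot 1 = 40 \cdot 1 = 40$)
$\left(56 + P\right) \left(-102\right) = \left(56 + 40\right) \left(-102\right) = 96 \left(-102\right) = -9792$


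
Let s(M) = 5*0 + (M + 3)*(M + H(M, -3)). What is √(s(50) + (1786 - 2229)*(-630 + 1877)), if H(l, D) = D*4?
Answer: I*√550407 ≈ 741.89*I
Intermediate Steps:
H(l, D) = 4*D
s(M) = (-12 + M)*(3 + M) (s(M) = 5*0 + (M + 3)*(M + 4*(-3)) = 0 + (3 + M)*(M - 12) = 0 + (3 + M)*(-12 + M) = 0 + (-12 + M)*(3 + M) = (-12 + M)*(3 + M))
√(s(50) + (1786 - 2229)*(-630 + 1877)) = √((-36 + 50² - 9*50) + (1786 - 2229)*(-630 + 1877)) = √((-36 + 2500 - 450) - 443*1247) = √(2014 - 552421) = √(-550407) = I*√550407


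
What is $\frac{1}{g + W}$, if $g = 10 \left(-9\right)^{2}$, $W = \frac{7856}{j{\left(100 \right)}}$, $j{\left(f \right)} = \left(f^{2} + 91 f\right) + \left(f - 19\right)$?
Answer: $\frac{19181}{15544466} \approx 0.0012339$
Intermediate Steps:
$j{\left(f \right)} = -19 + f^{2} + 92 f$ ($j{\left(f \right)} = \left(f^{2} + 91 f\right) + \left(-19 + f\right) = -19 + f^{2} + 92 f$)
$W = \frac{7856}{19181}$ ($W = \frac{7856}{-19 + 100^{2} + 92 \cdot 100} = \frac{7856}{-19 + 10000 + 9200} = \frac{7856}{19181} \approx 0.40957$)
$g = 810$ ($g = 10 \cdot 81 = 810$)
$\frac{1}{g + W} = \frac{1}{810 + \frac{7856}{19181}} = \frac{1}{\frac{15544466}{19181}} = \frac{19181}{15544466}$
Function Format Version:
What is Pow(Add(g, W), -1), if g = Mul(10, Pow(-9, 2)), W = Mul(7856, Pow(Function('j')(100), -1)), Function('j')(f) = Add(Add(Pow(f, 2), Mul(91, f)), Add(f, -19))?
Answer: Rational(19181, 15544466) ≈ 0.0012339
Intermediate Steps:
Function('j')(f) = Add(-19, Pow(f, 2), Mul(92, f)) (Function('j')(f) = Add(Add(Pow(f, 2), Mul(91, f)), Add(-19, f)) = Add(-19, Pow(f, 2), Mul(92, f)))
W = Rational(7856, 19181) (W = Mul(7856, Pow(Add(-19, Pow(100, 2), Mul(92, 100)), -1)) = Mul(7856, Pow(Add(-19, 10000, 9200), -1)) = Mul(7856, Pow(19181, -1)) = Mul(7856, Rational(1, 19181)) = Rational(7856, 19181) ≈ 0.40957)
g = 810 (g = Mul(10, 81) = 810)
Pow(Add(g, W), -1) = Pow(Add(810, Rational(7856, 19181)), -1) = Pow(Rational(15544466, 19181), -1) = Rational(19181, 15544466)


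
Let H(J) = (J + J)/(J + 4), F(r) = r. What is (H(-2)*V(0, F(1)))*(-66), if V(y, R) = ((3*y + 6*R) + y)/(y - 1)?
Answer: -792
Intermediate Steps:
H(J) = 2*J/(4 + J) (H(J) = (2*J)/(4 + J) = 2*J/(4 + J))
V(y, R) = (4*y + 6*R)/(-1 + y)
(H(-2)*V(0, F(1)))*(-66) = ((2*(-2)/(4 - 2))*(2*(2*0 + 3*1)/(-1 + 0)))*(-66) = ((2*(-2)/2)*(2*(0 + 3)/(-1)))*(-66) = ((2*(-2)*(1/2))*(2*(-1)*3))*(-66) = -2*(-6)*(-66) = 12*(-66) = -792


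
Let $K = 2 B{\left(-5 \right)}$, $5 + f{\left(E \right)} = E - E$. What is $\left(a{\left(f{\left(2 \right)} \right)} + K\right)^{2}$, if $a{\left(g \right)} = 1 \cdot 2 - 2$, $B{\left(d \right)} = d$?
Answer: $100$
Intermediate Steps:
$f{\left(E \right)} = -5$ ($f{\left(E \right)} = -5 + \left(E - E\right) = -5 + 0 = -5$)
$a{\left(g \right)} = 0$ ($a{\left(g \right)} = 2 - 2 = 0$)
$K = -10$ ($K = 2 \left(-5\right) = -10$)
$\left(a{\left(f{\left(2 \right)} \right)} + K\right)^{2} = \left(0 - 10\right)^{2} = \left(-10\right)^{2} = 100$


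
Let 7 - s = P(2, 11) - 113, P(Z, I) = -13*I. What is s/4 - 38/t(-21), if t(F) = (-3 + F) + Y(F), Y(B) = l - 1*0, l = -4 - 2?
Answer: 4021/60 ≈ 67.017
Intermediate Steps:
l = -6
Y(B) = -6 (Y(B) = -6 - 1*0 = -6 + 0 = -6)
s = 263 (s = 7 - (-13*11 - 113) = 7 - (-143 - 113) = 7 - 1*(-256) = 7 + 256 = 263)
t(F) = -9 + F (t(F) = (-3 + F) - 6 = -9 + F)
s/4 - 38/t(-21) = 263/4 - 38/(-9 - 21) = 263*(¼) - 38/(-30) = 263/4 - 38*(-1/30) = 263/4 + 19/15 = 4021/60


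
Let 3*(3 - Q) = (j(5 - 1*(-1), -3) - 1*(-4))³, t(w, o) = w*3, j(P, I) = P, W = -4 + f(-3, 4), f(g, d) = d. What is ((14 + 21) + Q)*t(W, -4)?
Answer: 0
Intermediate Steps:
W = 0 (W = -4 + 4 = 0)
t(w, o) = 3*w
Q = -991/3 (Q = 3 - ((5 - 1*(-1)) - 1*(-4))³/3 = 3 - ((5 + 1) + 4)³/3 = 3 - (6 + 4)³/3 = 3 - ⅓*10³ = 3 - ⅓*1000 = 3 - 1000/3 = -991/3 ≈ -330.33)
((14 + 21) + Q)*t(W, -4) = ((14 + 21) - 991/3)*(3*0) = (35 - 991/3)*0 = -886/3*0 = 0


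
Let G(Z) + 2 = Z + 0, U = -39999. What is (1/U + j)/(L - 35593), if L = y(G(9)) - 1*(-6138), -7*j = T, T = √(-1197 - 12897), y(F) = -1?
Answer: 1/1178210544 + 9*I*√174/206192 ≈ 8.4875e-10 + 0.00057577*I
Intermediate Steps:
G(Z) = -2 + Z (G(Z) = -2 + (Z + 0) = -2 + Z)
T = 9*I*√174 (T = √(-14094) = 9*I*√174 ≈ 118.72*I)
j = -9*I*√174/7 ≈ -16.96*I
L = 6137 (L = -1 - 1*(-6138) = -1 + 6138 = 6137)
(1/U + j)/(L - 35593) = (1/(-39999) - 9*I*√174/7)/(6137 - 35593) = (-1/39999 - 9*I*√174/7)/(-29456) = (-1/39999 - 9*I*√174/7)*(-1/29456) = 1/1178210544 + 9*I*√174/206192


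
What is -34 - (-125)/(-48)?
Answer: -1757/48 ≈ -36.604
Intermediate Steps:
-34 - (-125)/(-48) = -34 - (-125)*(-1)/48 = -34 - 5*25/48 = -34 - 125/48 = -1757/48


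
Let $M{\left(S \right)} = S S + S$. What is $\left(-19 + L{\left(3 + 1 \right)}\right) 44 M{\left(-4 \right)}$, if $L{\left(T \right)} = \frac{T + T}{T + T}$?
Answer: $-9504$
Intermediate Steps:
$M{\left(S \right)} = S + S^{2}$ ($M{\left(S \right)} = S^{2} + S = S + S^{2}$)
$L{\left(T \right)} = 1$ ($L{\left(T \right)} = \frac{2 T}{2 T} = 2 T \frac{1}{2 T} = 1$)
$\left(-19 + L{\left(3 + 1 \right)}\right) 44 M{\left(-4 \right)} = \left(-19 + 1\right) 44 \left(- 4 \left(1 - 4\right)\right) = \left(-18\right) 44 \left(\left(-4\right) \left(-3\right)\right) = \left(-792\right) 12 = -9504$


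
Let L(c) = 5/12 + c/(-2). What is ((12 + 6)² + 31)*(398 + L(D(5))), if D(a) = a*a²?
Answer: 1431005/12 ≈ 1.1925e+5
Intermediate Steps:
D(a) = a³
L(c) = 5/12 - c/2 (L(c) = 5*(1/12) + c*(-½) = 5/12 - c/2)
((12 + 6)² + 31)*(398 + L(D(5))) = ((12 + 6)² + 31)*(398 + (5/12 - ½*5³)) = (18² + 31)*(398 + (5/12 - ½*125)) = (324 + 31)*(398 + (5/12 - 125/2)) = 355*(398 - 745/12) = 355*(4031/12) = 1431005/12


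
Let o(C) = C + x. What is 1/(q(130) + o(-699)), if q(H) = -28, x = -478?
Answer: -1/1205 ≈ -0.00082988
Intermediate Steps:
o(C) = -478 + C (o(C) = C - 478 = -478 + C)
1/(q(130) + o(-699)) = 1/(-28 + (-478 - 699)) = 1/(-28 - 1177) = 1/(-1205) = -1/1205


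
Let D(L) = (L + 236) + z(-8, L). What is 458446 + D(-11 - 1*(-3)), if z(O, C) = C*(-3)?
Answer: 458698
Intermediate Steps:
z(O, C) = -3*C
D(L) = 236 - 2*L (D(L) = (L + 236) - 3*L = (236 + L) - 3*L = 236 - 2*L)
458446 + D(-11 - 1*(-3)) = 458446 + (236 - 2*(-11 - 1*(-3))) = 458446 + (236 - 2*(-11 + 3)) = 458446 + (236 - 2*(-8)) = 458446 + (236 + 16) = 458446 + 252 = 458698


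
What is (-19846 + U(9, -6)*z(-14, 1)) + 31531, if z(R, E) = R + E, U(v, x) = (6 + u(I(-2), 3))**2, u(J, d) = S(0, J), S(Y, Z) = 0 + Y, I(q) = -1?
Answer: 11217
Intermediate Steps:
S(Y, Z) = Y
u(J, d) = 0
U(v, x) = 36 (U(v, x) = (6 + 0)**2 = 6**2 = 36)
z(R, E) = E + R
(-19846 + U(9, -6)*z(-14, 1)) + 31531 = (-19846 + 36*(1 - 14)) + 31531 = (-19846 + 36*(-13)) + 31531 = (-19846 - 468) + 31531 = -20314 + 31531 = 11217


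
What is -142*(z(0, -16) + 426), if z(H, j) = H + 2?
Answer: -60776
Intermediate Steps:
z(H, j) = 2 + H
-142*(z(0, -16) + 426) = -142*((2 + 0) + 426) = -142*(2 + 426) = -142*428 = -60776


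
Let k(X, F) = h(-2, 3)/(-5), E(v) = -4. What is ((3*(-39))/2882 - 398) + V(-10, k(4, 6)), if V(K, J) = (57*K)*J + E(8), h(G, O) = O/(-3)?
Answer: -1487229/2882 ≈ -516.04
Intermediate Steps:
h(G, O) = -O/3 (h(G, O) = O*(-⅓) = -O/3)
k(X, F) = ⅕ (k(X, F) = -⅓*3/(-5) = -1*(-⅕) = ⅕)
V(K, J) = -4 + 57*J*K (V(K, J) = (57*K)*J - 4 = 57*J*K - 4 = -4 + 57*J*K)
((3*(-39))/2882 - 398) + V(-10, k(4, 6)) = ((3*(-39))/2882 - 398) + (-4 + 57*(⅕)*(-10)) = (-117*1/2882 - 398) + (-4 - 114) = (-117/2882 - 398) - 118 = -1147153/2882 - 118 = -1487229/2882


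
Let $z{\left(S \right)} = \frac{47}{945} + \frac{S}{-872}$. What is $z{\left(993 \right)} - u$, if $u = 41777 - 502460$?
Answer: $\frac{379620321919}{824040} \approx 4.6068 \cdot 10^{5}$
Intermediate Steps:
$u = -460683$
$z{\left(S \right)} = \frac{47}{945} - \frac{S}{872}$ ($z{\left(S \right)} = 47 \cdot \frac{1}{945} + S \left(- \frac{1}{872}\right) = \frac{47}{945} - \frac{S}{872}$)
$z{\left(993 \right)} - u = \left(\frac{47}{945} - \frac{993}{872}\right) - -460683 = \left(\frac{47}{945} - \frac{993}{872}\right) + 460683 = - \frac{897401}{824040} + 460683 = \frac{379620321919}{824040}$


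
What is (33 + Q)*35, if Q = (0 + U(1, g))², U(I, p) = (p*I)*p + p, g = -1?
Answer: 1155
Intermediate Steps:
U(I, p) = p + I*p² (U(I, p) = (I*p)*p + p = I*p² + p = p + I*p²)
Q = 0 (Q = (0 - (1 + 1*(-1)))² = (0 - (1 - 1))² = (0 - 1*0)² = (0 + 0)² = 0² = 0)
(33 + Q)*35 = (33 + 0)*35 = 33*35 = 1155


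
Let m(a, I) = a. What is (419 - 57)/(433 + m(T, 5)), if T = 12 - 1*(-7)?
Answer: 181/226 ≈ 0.80089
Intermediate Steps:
T = 19 (T = 12 + 7 = 19)
(419 - 57)/(433 + m(T, 5)) = (419 - 57)/(433 + 19) = 362/452 = 362*(1/452) = 181/226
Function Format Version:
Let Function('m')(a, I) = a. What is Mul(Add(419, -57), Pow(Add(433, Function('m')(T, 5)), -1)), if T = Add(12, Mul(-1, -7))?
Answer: Rational(181, 226) ≈ 0.80089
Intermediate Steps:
T = 19 (T = Add(12, 7) = 19)
Mul(Add(419, -57), Pow(Add(433, Function('m')(T, 5)), -1)) = Mul(Add(419, -57), Pow(Add(433, 19), -1)) = Mul(362, Pow(452, -1)) = Mul(362, Rational(1, 452)) = Rational(181, 226)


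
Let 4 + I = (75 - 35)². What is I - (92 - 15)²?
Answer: -4333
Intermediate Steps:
I = 1596 (I = -4 + (75 - 35)² = -4 + 40² = -4 + 1600 = 1596)
I - (92 - 15)² = 1596 - (92 - 15)² = 1596 - 1*77² = 1596 - 1*5929 = 1596 - 5929 = -4333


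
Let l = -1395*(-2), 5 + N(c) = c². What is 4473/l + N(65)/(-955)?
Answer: -166713/59210 ≈ -2.8156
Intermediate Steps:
N(c) = -5 + c²
l = 2790
4473/l + N(65)/(-955) = 4473/2790 + (-5 + 65²)/(-955) = 4473*(1/2790) + (-5 + 4225)*(-1/955) = 497/310 + 4220*(-1/955) = 497/310 - 844/191 = -166713/59210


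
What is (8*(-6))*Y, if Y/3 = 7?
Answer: -1008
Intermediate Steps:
Y = 21 (Y = 3*7 = 21)
(8*(-6))*Y = (8*(-6))*21 = -48*21 = -1008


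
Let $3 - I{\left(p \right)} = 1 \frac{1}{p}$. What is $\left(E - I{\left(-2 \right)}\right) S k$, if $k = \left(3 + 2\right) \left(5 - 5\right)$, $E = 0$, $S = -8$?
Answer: $0$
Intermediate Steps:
$I{\left(p \right)} = 3 - \frac{1}{p}$ ($I{\left(p \right)} = 3 - 1 \frac{1}{p} = 3 - \frac{1}{p}$)
$k = 0$ ($k = 5 \cdot 0 = 0$)
$\left(E - I{\left(-2 \right)}\right) S k = \left(0 - \left(3 - \frac{1}{-2}\right)\right) \left(-8\right) 0 = \left(0 - \left(3 - - \frac{1}{2}\right)\right) \left(-8\right) 0 = \left(0 - \left(3 + \frac{1}{2}\right)\right) \left(-8\right) 0 = \left(0 - \frac{7}{2}\right) \left(-8\right) 0 = \left(- \frac{7}{2}\right) \left(-8\right) 0 = 28 \cdot 0 = 0$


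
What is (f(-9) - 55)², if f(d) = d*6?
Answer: 11881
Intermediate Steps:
f(d) = 6*d
(f(-9) - 55)² = (6*(-9) - 55)² = (-54 - 55)² = (-109)² = 11881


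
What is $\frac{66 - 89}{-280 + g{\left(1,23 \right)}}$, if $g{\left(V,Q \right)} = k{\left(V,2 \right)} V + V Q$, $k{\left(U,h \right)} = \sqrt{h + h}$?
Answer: $\frac{23}{255} \approx 0.090196$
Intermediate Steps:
$k{\left(U,h \right)} = \sqrt{2} \sqrt{h}$ ($k{\left(U,h \right)} = \sqrt{2 h} = \sqrt{2} \sqrt{h}$)
$g{\left(V,Q \right)} = 2 V + Q V$ ($g{\left(V,Q \right)} = \sqrt{2} \sqrt{2} V + V Q = 2 V + Q V$)
$\frac{66 - 89}{-280 + g{\left(1,23 \right)}} = \frac{66 - 89}{-280 + 1 \left(2 + 23\right)} = - \frac{23}{-280 + 1 \cdot 25} = - \frac{23}{-280 + 25} = - \frac{23}{-255} = \left(-23\right) \left(- \frac{1}{255}\right) = \frac{23}{255}$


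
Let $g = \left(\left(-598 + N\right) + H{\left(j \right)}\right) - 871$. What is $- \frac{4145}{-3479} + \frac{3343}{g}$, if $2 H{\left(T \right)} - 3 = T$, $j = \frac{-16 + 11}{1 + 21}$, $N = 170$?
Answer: $- \frac{275074293}{198633505} \approx -1.3848$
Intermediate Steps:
$j = - \frac{5}{22} \approx -0.22727$
$H{\left(T \right)} = \frac{3}{2} + \frac{T}{2}$
$g = - \frac{57095}{44}$ ($g = \left(\left(-598 + 170\right) + \left(\frac{3}{2} + \frac{1}{2} \left(- \frac{5}{22}\right)\right)\right) - 871 = \left(-428 + \left(\frac{3}{2} - \frac{5}{44}\right)\right) - 871 = \left(-428 + \frac{61}{44}\right) - 871 = - \frac{18771}{44} - 871 = - \frac{57095}{44} \approx -1297.6$)
$- \frac{4145}{-3479} + \frac{3343}{g} = - \frac{4145}{-3479} + \frac{3343}{- \frac{57095}{44}} = \left(-4145\right) \left(- \frac{1}{3479}\right) + 3343 \left(- \frac{44}{57095}\right) = \frac{4145}{3479} - \frac{147092}{57095} = - \frac{275074293}{198633505}$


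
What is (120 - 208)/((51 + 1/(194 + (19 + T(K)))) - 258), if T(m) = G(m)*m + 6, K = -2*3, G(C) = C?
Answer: 2805/6598 ≈ 0.42513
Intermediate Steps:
K = -6
T(m) = 6 + m**2 (T(m) = m*m + 6 = m**2 + 6 = 6 + m**2)
(120 - 208)/((51 + 1/(194 + (19 + T(K)))) - 258) = (120 - 208)/((51 + 1/(194 + (19 + (6 + (-6)**2)))) - 258) = -88/((51 + 1/(194 + (19 + (6 + 36)))) - 258) = -88/((51 + 1/(194 + (19 + 42))) - 258) = -88/((51 + 1/(194 + 61)) - 258) = -88/((51 + 1/255) - 258) = -88/(13006/255 - 258) = -88/(-52784/255) = -88*(-255/52784) = 2805/6598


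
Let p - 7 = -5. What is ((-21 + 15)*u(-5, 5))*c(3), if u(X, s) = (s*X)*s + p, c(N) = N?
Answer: 2214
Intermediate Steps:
p = 2 (p = 7 - 5 = 2)
u(X, s) = 2 + X*s² (u(X, s) = (s*X)*s + 2 = (X*s)*s + 2 = X*s² + 2 = 2 + X*s²)
((-21 + 15)*u(-5, 5))*c(3) = ((-21 + 15)*(2 - 5*5²))*3 = -6*(2 - 5*25)*3 = -6*(2 - 125)*3 = -6*(-123)*3 = 738*3 = 2214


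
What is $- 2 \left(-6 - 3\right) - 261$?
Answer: $-243$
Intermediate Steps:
$- 2 \left(-6 - 3\right) - 261 = \left(-2\right) \left(-9\right) - 261 = 18 - 261 = -243$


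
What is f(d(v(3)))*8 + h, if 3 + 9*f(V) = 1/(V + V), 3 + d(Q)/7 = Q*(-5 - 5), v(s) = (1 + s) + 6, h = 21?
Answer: 118961/6489 ≈ 18.333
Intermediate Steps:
v(s) = 7 + s
d(Q) = -21 - 70*Q (d(Q) = -21 + 7*(Q*(-5 - 5)) = -21 + 7*(Q*(-10)) = -21 + 7*(-10*Q) = -21 - 70*Q)
f(V) = -⅓ + 1/(18*V) (f(V) = -⅓ + 1/(9*(V + V)) = -⅓ + 1/(9*((2*V))) = -⅓ + (1/(2*V))/9 = -⅓ + 1/(18*V))
f(d(v(3)))*8 + h = ((1 - 6*(-21 - 70*(7 + 3)))/(18*(-21 - 70*(7 + 3))))*8 + 21 = ((1 - 6*(-21 - 70*10))/(18*(-21 - 70*10)))*8 + 21 = ((1 - 6*(-21 - 700))/(18*(-21 - 700)))*8 + 21 = ((1/18)*(1 - 6*(-721))/(-721))*8 + 21 = ((1/18)*(-1/721)*(1 + 4326))*8 + 21 = ((1/18)*(-1/721)*4327)*8 + 21 = -4327/12978*8 + 21 = -17308/6489 + 21 = 118961/6489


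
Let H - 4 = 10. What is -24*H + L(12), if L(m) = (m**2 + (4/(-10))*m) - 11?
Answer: -1039/5 ≈ -207.80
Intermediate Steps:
H = 14 (H = 4 + 10 = 14)
L(m) = -11 + m**2 - 2*m/5 (L(m) = (m**2 + (4*(-1/10))*m) - 11 = (m**2 - 2*m/5) - 11 = -11 + m**2 - 2*m/5)
-24*H + L(12) = -24*14 + (-11 + 12**2 - 2/5*12) = -336 + (-11 + 144 - 24/5) = -336 + 641/5 = -1039/5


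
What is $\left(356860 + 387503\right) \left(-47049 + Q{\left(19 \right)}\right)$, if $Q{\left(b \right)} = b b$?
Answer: $-34752819744$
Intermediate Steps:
$Q{\left(b \right)} = b^{2}$
$\left(356860 + 387503\right) \left(-47049 + Q{\left(19 \right)}\right) = \left(356860 + 387503\right) \left(-47049 + 19^{2}\right) = 744363 \left(-47049 + 361\right) = 744363 \left(-46688\right) = -34752819744$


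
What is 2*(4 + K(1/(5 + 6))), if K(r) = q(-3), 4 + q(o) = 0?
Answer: 0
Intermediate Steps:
q(o) = -4 (q(o) = -4 + 0 = -4)
K(r) = -4
2*(4 + K(1/(5 + 6))) = 2*(4 - 4) = 2*0 = 0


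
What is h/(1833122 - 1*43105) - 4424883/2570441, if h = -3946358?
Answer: -18064496196889/4601133087497 ≈ -3.9261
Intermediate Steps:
h/(1833122 - 1*43105) - 4424883/2570441 = -3946358/(1833122 - 1*43105) - 4424883/2570441 = -3946358/(1833122 - 43105) - 4424883*1/2570441 = -3946358/1790017 - 4424883/2570441 = -18064496196889/4601133087497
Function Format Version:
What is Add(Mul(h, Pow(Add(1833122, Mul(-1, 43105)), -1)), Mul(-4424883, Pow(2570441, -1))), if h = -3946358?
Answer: Rational(-18064496196889, 4601133087497) ≈ -3.9261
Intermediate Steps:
Add(Mul(h, Pow(Add(1833122, Mul(-1, 43105)), -1)), Mul(-4424883, Pow(2570441, -1))) = Add(Mul(-3946358, Pow(Add(1833122, Mul(-1, 43105)), -1)), Mul(-4424883, Pow(2570441, -1))) = Add(Mul(-3946358, Pow(Add(1833122, -43105), -1)), Mul(-4424883, Rational(1, 2570441))) = Add(Mul(-3946358, Pow(1790017, -1)), Rational(-4424883, 2570441)) = Add(Mul(-3946358, Rational(1, 1790017)), Rational(-4424883, 2570441)) = Add(Rational(-3946358, 1790017), Rational(-4424883, 2570441)) = Rational(-18064496196889, 4601133087497)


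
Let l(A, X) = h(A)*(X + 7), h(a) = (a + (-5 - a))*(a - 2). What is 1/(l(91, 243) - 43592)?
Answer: -1/154842 ≈ -6.4582e-6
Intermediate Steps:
h(a) = 10 - 5*a (h(a) = -5*(-2 + a) = 10 - 5*a)
l(A, X) = (7 + X)*(10 - 5*A) (l(A, X) = (10 - 5*A)*(X + 7) = (10 - 5*A)*(7 + X) = (7 + X)*(10 - 5*A))
1/(l(91, 243) - 43592) = 1/(-5*(-2 + 91)*(7 + 243) - 43592) = 1/(-5*89*250 - 43592) = 1/(-111250 - 43592) = 1/(-154842) = -1/154842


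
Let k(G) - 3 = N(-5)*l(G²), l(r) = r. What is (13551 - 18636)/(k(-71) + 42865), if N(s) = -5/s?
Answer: -5085/47909 ≈ -0.10614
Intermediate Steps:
k(G) = 3 + G² (k(G) = 3 + (-5/(-5))*G² = 3 + (-5*(-⅕))*G² = 3 + 1*G² = 3 + G²)
(13551 - 18636)/(k(-71) + 42865) = (13551 - 18636)/((3 + (-71)²) + 42865) = -5085/((3 + 5041) + 42865) = -5085/(5044 + 42865) = -5085/47909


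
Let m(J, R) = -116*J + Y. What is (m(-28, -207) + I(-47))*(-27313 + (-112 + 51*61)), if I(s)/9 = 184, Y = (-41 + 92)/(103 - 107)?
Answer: -237851705/2 ≈ -1.1893e+8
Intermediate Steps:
Y = -51/4 (Y = 51/(-4) = 51*(-1/4) = -51/4 ≈ -12.750)
I(s) = 1656 (I(s) = 9*184 = 1656)
m(J, R) = -51/4 - 116*J (m(J, R) = -116*J - 51/4 = -51/4 - 116*J)
(m(-28, -207) + I(-47))*(-27313 + (-112 + 51*61)) = ((-51/4 - 116*(-28)) + 1656)*(-27313 + (-112 + 51*61)) = ((-51/4 + 3248) + 1656)*(-27313 + (-112 + 3111)) = (12941/4 + 1656)*(-27313 + 2999) = (19565/4)*(-24314) = -237851705/2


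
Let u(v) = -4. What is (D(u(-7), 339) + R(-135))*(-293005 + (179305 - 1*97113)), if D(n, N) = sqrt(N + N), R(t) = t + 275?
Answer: -29513820 - 210813*sqrt(678) ≈ -3.5003e+7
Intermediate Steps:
R(t) = 275 + t
D(n, N) = sqrt(2)*sqrt(N) (D(n, N) = sqrt(2*N) = sqrt(2)*sqrt(N))
(D(u(-7), 339) + R(-135))*(-293005 + (179305 - 1*97113)) = (sqrt(2)*sqrt(339) + (275 - 135))*(-293005 + (179305 - 1*97113)) = (sqrt(678) + 140)*(-293005 + (179305 - 97113)) = (140 + sqrt(678))*(-293005 + 82192) = (140 + sqrt(678))*(-210813) = -29513820 - 210813*sqrt(678)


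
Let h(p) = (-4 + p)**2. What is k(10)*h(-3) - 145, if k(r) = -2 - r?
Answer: -733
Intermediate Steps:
k(10)*h(-3) - 145 = (-2 - 1*10)*(-4 - 3)**2 - 145 = (-2 - 10)*(-7)**2 - 145 = -12*49 - 145 = -588 - 145 = -733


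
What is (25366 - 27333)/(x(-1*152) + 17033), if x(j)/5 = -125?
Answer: -281/2344 ≈ -0.11988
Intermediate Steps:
x(j) = -625 (x(j) = 5*(-125) = -625)
(25366 - 27333)/(x(-1*152) + 17033) = (25366 - 27333)/(-625 + 17033) = -1967/16408 = -1967*1/16408 = -281/2344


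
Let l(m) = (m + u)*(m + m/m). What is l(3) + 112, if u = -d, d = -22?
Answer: 212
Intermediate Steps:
u = 22 (u = -1*(-22) = 22)
l(m) = (1 + m)*(22 + m) (l(m) = (m + 22)*(m + m/m) = (22 + m)*(m + 1) = (22 + m)*(1 + m) = (1 + m)*(22 + m))
l(3) + 112 = (22 + 3² + 23*3) + 112 = (22 + 9 + 69) + 112 = 100 + 112 = 212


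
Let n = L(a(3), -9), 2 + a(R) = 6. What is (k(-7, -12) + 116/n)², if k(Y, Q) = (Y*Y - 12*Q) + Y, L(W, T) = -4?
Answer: 24649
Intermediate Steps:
a(R) = 4 (a(R) = -2 + 6 = 4)
k(Y, Q) = Y + Y² - 12*Q (k(Y, Q) = (Y² - 12*Q) + Y = Y + Y² - 12*Q)
n = -4
(k(-7, -12) + 116/n)² = ((-7 + (-7)² - 12*(-12)) + 116/(-4))² = ((-7 + 49 + 144) + 116*(-¼))² = (186 - 29)² = 157² = 24649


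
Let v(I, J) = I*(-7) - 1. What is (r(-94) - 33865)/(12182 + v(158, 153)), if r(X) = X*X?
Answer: -25029/11075 ≈ -2.2600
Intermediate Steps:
r(X) = X**2
v(I, J) = -1 - 7*I (v(I, J) = -7*I - 1 = -1 - 7*I)
(r(-94) - 33865)/(12182 + v(158, 153)) = ((-94)**2 - 33865)/(12182 + (-1 - 7*158)) = (8836 - 33865)/(12182 + (-1 - 1106)) = -25029/(12182 - 1107) = -25029/11075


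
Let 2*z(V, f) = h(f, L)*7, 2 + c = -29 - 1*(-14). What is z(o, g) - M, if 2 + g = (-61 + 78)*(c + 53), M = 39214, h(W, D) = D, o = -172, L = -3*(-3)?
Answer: -78365/2 ≈ -39183.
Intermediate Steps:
c = -17 (c = -2 + (-29 - 1*(-14)) = -2 + (-29 + 14) = -2 - 15 = -17)
L = 9
g = 610 (g = -2 + (-61 + 78)*(-17 + 53) = -2 + 17*36 = -2 + 612 = 610)
z(V, f) = 63/2 (z(V, f) = (9*7)/2 = (1/2)*63 = 63/2)
z(o, g) - M = 63/2 - 1*39214 = 63/2 - 39214 = -78365/2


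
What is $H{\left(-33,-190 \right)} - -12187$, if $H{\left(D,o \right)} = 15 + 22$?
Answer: $12224$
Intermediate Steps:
$H{\left(D,o \right)} = 37$
$H{\left(-33,-190 \right)} - -12187 = 37 - -12187 = 37 + 12187 = 12224$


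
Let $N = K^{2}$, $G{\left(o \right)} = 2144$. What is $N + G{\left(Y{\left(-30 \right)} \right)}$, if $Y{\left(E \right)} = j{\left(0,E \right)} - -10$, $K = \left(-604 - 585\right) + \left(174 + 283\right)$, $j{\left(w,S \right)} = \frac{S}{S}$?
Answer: $537968$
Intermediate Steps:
$j{\left(w,S \right)} = 1$
$K = -732$ ($K = -1189 + 457 = -732$)
$Y{\left(E \right)} = 11$ ($Y{\left(E \right)} = 1 - -10 = 1 + 10 = 11$)
$N = 535824$ ($N = \left(-732\right)^{2} = 535824$)
$N + G{\left(Y{\left(-30 \right)} \right)} = 535824 + 2144 = 537968$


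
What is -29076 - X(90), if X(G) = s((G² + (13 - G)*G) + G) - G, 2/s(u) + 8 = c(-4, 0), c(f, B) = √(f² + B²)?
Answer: -57971/2 ≈ -28986.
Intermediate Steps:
c(f, B) = √(B² + f²)
s(u) = -½ (s(u) = 2/(-8 + √(0² + (-4)²)) = 2/(-8 + √(0 + 16)) = 2/(-8 + √16) = 2/(-8 + 4) = 2/(-4) = 2*(-¼) = -½)
X(G) = -½ - G
-29076 - X(90) = -29076 - (-½ - 1*90) = -29076 - (-½ - 90) = -29076 - 1*(-181/2) = -29076 + 181/2 = -57971/2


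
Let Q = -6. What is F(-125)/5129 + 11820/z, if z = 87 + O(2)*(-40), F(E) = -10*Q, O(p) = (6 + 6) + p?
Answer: -60596400/2426017 ≈ -24.978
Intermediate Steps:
O(p) = 12 + p
F(E) = 60 (F(E) = -10*(-6) = 60)
z = -473 (z = 87 + (12 + 2)*(-40) = 87 + 14*(-40) = 87 - 560 = -473)
F(-125)/5129 + 11820/z = 60/5129 + 11820/(-473) = 60*(1/5129) + 11820*(-1/473) = 60/5129 - 11820/473 = -60596400/2426017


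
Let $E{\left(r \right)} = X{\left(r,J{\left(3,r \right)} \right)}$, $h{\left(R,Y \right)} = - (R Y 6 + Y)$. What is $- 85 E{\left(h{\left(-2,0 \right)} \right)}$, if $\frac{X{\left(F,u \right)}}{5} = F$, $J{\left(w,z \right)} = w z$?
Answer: $0$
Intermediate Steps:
$X{\left(F,u \right)} = 5 F$
$h{\left(R,Y \right)} = - Y - 6 R Y$ ($h{\left(R,Y \right)} = - (6 R Y + Y) = - (Y + 6 R Y) = - Y - 6 R Y$)
$E{\left(r \right)} = 5 r$
$- 85 E{\left(h{\left(-2,0 \right)} \right)} = - 85 \cdot 5 \left(\left(-1\right) 0 \left(1 + 6 \left(-2\right)\right)\right) = - 85 \cdot 5 \left(\left(-1\right) 0 \left(1 - 12\right)\right) = - 85 \cdot 5 \left(\left(-1\right) 0 \left(-11\right)\right) = - 85 \cdot 5 \cdot 0 = \left(-85\right) 0 = 0$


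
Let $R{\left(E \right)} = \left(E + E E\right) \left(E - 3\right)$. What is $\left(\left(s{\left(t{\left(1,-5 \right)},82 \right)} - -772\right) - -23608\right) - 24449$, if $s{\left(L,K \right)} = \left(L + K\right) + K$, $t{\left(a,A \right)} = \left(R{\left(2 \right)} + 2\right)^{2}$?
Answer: $111$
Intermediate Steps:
$R{\left(E \right)} = \left(-3 + E\right) \left(E + E^{2}\right)$ ($R{\left(E \right)} = \left(E + E^{2}\right) \left(-3 + E\right) = \left(-3 + E\right) \left(E + E^{2}\right)$)
$t{\left(a,A \right)} = 16$ ($t{\left(a,A \right)} = \left(2 \left(-3 + 2^{2} - 4\right) + 2\right)^{2} = \left(2 \left(-3 + 4 - 4\right) + 2\right)^{2} = \left(2 \left(-3\right) + 2\right)^{2} = \left(-6 + 2\right)^{2} = \left(-4\right)^{2} = 16$)
$s{\left(L,K \right)} = L + 2 K$ ($s{\left(L,K \right)} = \left(K + L\right) + K = L + 2 K$)
$\left(\left(s{\left(t{\left(1,-5 \right)},82 \right)} - -772\right) - -23608\right) - 24449 = \left(\left(\left(16 + 2 \cdot 82\right) - -772\right) - -23608\right) - 24449 = \left(\left(\left(16 + 164\right) + 772\right) + 23608\right) - 24449 = \left(\left(180 + 772\right) + 23608\right) - 24449 = \left(952 + 23608\right) - 24449 = 24560 - 24449 = 111$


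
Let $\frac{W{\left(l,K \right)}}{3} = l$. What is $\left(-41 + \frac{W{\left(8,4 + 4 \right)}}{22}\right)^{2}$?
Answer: $\frac{192721}{121} \approx 1592.7$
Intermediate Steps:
$W{\left(l,K \right)} = 3 l$
$\left(-41 + \frac{W{\left(8,4 + 4 \right)}}{22}\right)^{2} = \left(-41 + \frac{3 \cdot 8}{22}\right)^{2} = \left(-41 + 24 \cdot \frac{1}{22}\right)^{2} = \left(-41 + \frac{12}{11}\right)^{2} = \left(- \frac{439}{11}\right)^{2} = \frac{192721}{121}$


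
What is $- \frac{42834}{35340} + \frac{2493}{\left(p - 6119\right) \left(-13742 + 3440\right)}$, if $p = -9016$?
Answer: $- \frac{6183909407}{5102074085} \approx -1.212$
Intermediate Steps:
$- \frac{42834}{35340} + \frac{2493}{\left(p - 6119\right) \left(-13742 + 3440\right)} = - \frac{42834}{35340} + \frac{2493}{\left(-9016 - 6119\right) \left(-13742 + 3440\right)} = \left(-42834\right) \frac{1}{35340} + \frac{2493}{\left(-15135\right) \left(-10302\right)} = - \frac{7139}{5890} + \frac{2493}{155920770} = - \frac{7139}{5890} + 2493 \cdot \frac{1}{155920770} = - \frac{7139}{5890} + \frac{277}{17324530} = - \frac{6183909407}{5102074085}$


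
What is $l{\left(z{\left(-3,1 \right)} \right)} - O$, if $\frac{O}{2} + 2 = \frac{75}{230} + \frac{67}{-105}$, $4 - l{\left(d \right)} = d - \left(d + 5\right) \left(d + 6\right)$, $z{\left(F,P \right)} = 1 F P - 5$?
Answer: $\frac{54637}{2415} \approx 22.624$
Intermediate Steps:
$z{\left(F,P \right)} = -5 + F P$ ($z{\left(F,P \right)} = F P - 5 = -5 + F P$)
$l{\left(d \right)} = 4 - d + \left(5 + d\right) \left(6 + d\right)$ ($l{\left(d \right)} = 4 - \left(d - \left(d + 5\right) \left(d + 6\right)\right) = 4 - \left(d - \left(5 + d\right) \left(6 + d\right)\right) = 4 - d + \left(5 + d\right) \left(6 + d\right)$)
$O = - \frac{11167}{2415}$ ($O = -4 + 2 \left(\frac{75}{230} + \frac{67}{-105}\right) = -4 + 2 \left(75 \cdot \frac{1}{230} + 67 \left(- \frac{1}{105}\right)\right) = -4 + 2 \left(\frac{15}{46} - \frac{67}{105}\right) = -4 + 2 \left(- \frac{1507}{4830}\right) = -4 - \frac{1507}{2415} = - \frac{11167}{2415} \approx -4.624$)
$l{\left(z{\left(-3,1 \right)} \right)} - O = \left(34 + \left(-5 - 3\right)^{2} + 10 \left(-5 - 3\right)\right) - - \frac{11167}{2415} = \left(34 + \left(-5 - 3\right)^{2} + 10 \left(-5 - 3\right)\right) + \frac{11167}{2415} = \left(34 + \left(-8\right)^{2} + 10 \left(-8\right)\right) + \frac{11167}{2415} = \left(34 + 64 - 80\right) + \frac{11167}{2415} = 18 + \frac{11167}{2415} = \frac{54637}{2415}$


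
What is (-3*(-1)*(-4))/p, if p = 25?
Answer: -12/25 ≈ -0.48000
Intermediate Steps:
(-3*(-1)*(-4))/p = (-3*(-1)*(-4))/25 = (3*(-4))*(1/25) = -12*1/25 = -12/25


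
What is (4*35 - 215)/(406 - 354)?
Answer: -75/52 ≈ -1.4423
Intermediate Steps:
(4*35 - 215)/(406 - 354) = (140 - 215)/52 = -75*1/52 = -75/52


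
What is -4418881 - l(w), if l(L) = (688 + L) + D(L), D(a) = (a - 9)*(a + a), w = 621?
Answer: -5180294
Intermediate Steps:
D(a) = 2*a*(-9 + a) (D(a) = (-9 + a)*(2*a) = 2*a*(-9 + a))
l(L) = 688 + L + 2*L*(-9 + L) (l(L) = (688 + L) + 2*L*(-9 + L) = 688 + L + 2*L*(-9 + L))
-4418881 - l(w) = -4418881 - (688 + 621 + 2*621*(-9 + 621)) = -4418881 - (688 + 621 + 2*621*612) = -4418881 - (688 + 621 + 760104) = -4418881 - 1*761413 = -4418881 - 761413 = -5180294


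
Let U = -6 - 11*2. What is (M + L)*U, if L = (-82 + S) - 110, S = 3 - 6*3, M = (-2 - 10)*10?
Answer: 9156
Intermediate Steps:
M = -120 (M = -12*10 = -120)
U = -28 (U = -6 - 22 = -28)
S = -15 (S = 3 - 18 = -15)
L = -207 (L = (-82 - 15) - 110 = -97 - 110 = -207)
(M + L)*U = (-120 - 207)*(-28) = -327*(-28) = 9156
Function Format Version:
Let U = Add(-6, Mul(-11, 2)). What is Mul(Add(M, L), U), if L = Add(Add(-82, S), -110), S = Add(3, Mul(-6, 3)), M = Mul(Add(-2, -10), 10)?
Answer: 9156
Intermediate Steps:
M = -120 (M = Mul(-12, 10) = -120)
U = -28 (U = Add(-6, -22) = -28)
S = -15 (S = Add(3, -18) = -15)
L = -207 (L = Add(Add(-82, -15), -110) = Add(-97, -110) = -207)
Mul(Add(M, L), U) = Mul(Add(-120, -207), -28) = Mul(-327, -28) = 9156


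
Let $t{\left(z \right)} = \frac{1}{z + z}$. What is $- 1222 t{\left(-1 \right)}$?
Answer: $611$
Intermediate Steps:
$t{\left(z \right)} = \frac{1}{2 z}$
$- 1222 t{\left(-1 \right)} = - 1222 \frac{1}{2 \left(-1\right)} = - 1222 \cdot \frac{1}{2} \left(-1\right) = \left(-1222\right) \left(- \frac{1}{2}\right) = 611$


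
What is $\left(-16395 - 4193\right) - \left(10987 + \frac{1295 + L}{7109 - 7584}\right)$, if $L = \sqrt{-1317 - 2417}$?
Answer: $- \frac{2999366}{95} + \frac{i \sqrt{3734}}{475} \approx -31572.0 + 0.12865 i$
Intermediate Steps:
$L = i \sqrt{3734}$ ($L = \sqrt{-3734} = i \sqrt{3734} \approx 61.106 i$)
$\left(-16395 - 4193\right) - \left(10987 + \frac{1295 + L}{7109 - 7584}\right) = \left(-16395 - 4193\right) - \left(10987 + \frac{1295 + i \sqrt{3734}}{7109 - 7584}\right) = -20588 - \left(10987 + \frac{1295 + i \sqrt{3734}}{-475}\right) = -20588 - \left(10987 + \left(1295 + i \sqrt{3734}\right) \left(- \frac{1}{475}\right)\right) = -20588 - \left(\frac{1043506}{95} - \frac{i \sqrt{3734}}{475}\right) = - \frac{2999366}{95} + \frac{i \sqrt{3734}}{475}$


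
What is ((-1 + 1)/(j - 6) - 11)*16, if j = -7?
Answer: -176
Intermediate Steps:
((-1 + 1)/(j - 6) - 11)*16 = ((-1 + 1)/(-7 - 6) - 11)*16 = (0/(-13) - 11)*16 = (0*(-1/13) - 11)*16 = (0 - 11)*16 = -11*16 = -176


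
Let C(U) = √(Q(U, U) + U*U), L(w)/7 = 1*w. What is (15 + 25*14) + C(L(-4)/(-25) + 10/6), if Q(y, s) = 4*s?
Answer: 365 + √106381/75 ≈ 369.35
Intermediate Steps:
L(w) = 7*w (L(w) = 7*(1*w) = 7*w)
C(U) = √(U² + 4*U) (C(U) = √(4*U + U*U) = √(4*U + U²) = √(U² + 4*U))
(15 + 25*14) + C(L(-4)/(-25) + 10/6) = (15 + 25*14) + √(((7*(-4))/(-25) + 10/6)*(4 + ((7*(-4))/(-25) + 10/6))) = (15 + 350) + √((-28*(-1/25) + 10*(⅙))*(4 + (-28*(-1/25) + 10*(⅙)))) = 365 + √((28/25 + 5/3)*(4 + (28/25 + 5/3))) = 365 + √(209*(4 + 209/75)/75) = 365 + √((209/75)*(509/75)) = 365 + √(106381/5625) = 365 + √106381/75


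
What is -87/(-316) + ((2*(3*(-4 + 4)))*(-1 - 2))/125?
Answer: 87/316 ≈ 0.27532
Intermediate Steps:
-87/(-316) + ((2*(3*(-4 + 4)))*(-1 - 2))/125 = -87*(-1/316) + ((2*(3*0))*(-3))*(1/125) = 87/316 + ((2*0)*(-3))*(1/125) = 87/316 + (0*(-3))*(1/125) = 87/316 + 0*(1/125) = 87/316 + 0 = 87/316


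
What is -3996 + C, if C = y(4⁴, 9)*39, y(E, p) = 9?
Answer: -3645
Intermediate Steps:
C = 351 (C = 9*39 = 351)
-3996 + C = -3996 + 351 = -3645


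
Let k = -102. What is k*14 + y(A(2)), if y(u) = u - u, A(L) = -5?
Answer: -1428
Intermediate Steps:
y(u) = 0
k*14 + y(A(2)) = -102*14 + 0 = -1428 + 0 = -1428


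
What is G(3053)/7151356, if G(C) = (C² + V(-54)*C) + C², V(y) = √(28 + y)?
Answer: 9320809/3575678 + 3053*I*√26/7151356 ≈ 2.6067 + 0.0021768*I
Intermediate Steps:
G(C) = 2*C² + I*C*√26 (G(C) = (C² + √(28 - 54)*C) + C² = (C² + √(-26)*C) + C² = (C² + (I*√26)*C) + C² = (C² + I*C*√26) + C² = 2*C² + I*C*√26)
G(3053)/7151356 = (3053*(2*3053 + I*√26))/7151356 = (3053*(6106 + I*√26))*(1/7151356) = (18641618 + 3053*I*√26)*(1/7151356) = 9320809/3575678 + 3053*I*√26/7151356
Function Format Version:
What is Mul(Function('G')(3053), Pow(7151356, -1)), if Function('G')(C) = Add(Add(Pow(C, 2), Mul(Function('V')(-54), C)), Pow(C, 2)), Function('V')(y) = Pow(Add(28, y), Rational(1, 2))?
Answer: Add(Rational(9320809, 3575678), Mul(Rational(3053, 7151356), I, Pow(26, Rational(1, 2)))) ≈ Add(2.6067, Mul(0.0021768, I))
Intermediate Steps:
Function('G')(C) = Add(Mul(2, Pow(C, 2)), Mul(I, C, Pow(26, Rational(1, 2)))) (Function('G')(C) = Add(Add(Pow(C, 2), Mul(Pow(Add(28, -54), Rational(1, 2)), C)), Pow(C, 2)) = Add(Add(Pow(C, 2), Mul(Pow(-26, Rational(1, 2)), C)), Pow(C, 2)) = Add(Add(Pow(C, 2), Mul(Mul(I, Pow(26, Rational(1, 2))), C)), Pow(C, 2)) = Add(Add(Pow(C, 2), Mul(I, C, Pow(26, Rational(1, 2)))), Pow(C, 2)) = Add(Mul(2, Pow(C, 2)), Mul(I, C, Pow(26, Rational(1, 2)))))
Mul(Function('G')(3053), Pow(7151356, -1)) = Mul(Mul(3053, Add(Mul(2, 3053), Mul(I, Pow(26, Rational(1, 2))))), Pow(7151356, -1)) = Mul(Mul(3053, Add(6106, Mul(I, Pow(26, Rational(1, 2))))), Rational(1, 7151356)) = Mul(Add(18641618, Mul(3053, I, Pow(26, Rational(1, 2)))), Rational(1, 7151356)) = Add(Rational(9320809, 3575678), Mul(Rational(3053, 7151356), I, Pow(26, Rational(1, 2))))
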